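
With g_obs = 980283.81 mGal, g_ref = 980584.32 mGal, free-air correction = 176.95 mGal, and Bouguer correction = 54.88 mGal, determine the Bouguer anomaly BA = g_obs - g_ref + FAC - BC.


BA = g_obs - g_ref + FAC - BC
= 980283.81 - 980584.32 + 176.95 - 54.88
= -178.44 mGal

-178.44


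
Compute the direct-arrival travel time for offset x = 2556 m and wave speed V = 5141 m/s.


t = x / V
= 2556 / 5141
= 0.4972 s

0.4972


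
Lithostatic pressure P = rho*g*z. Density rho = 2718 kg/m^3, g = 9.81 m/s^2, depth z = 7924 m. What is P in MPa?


P = rho * g * z / 1e6
= 2718 * 9.81 * 7924 / 1e6
= 211282207.92 / 1e6
= 211.2822 MPa

211.2822


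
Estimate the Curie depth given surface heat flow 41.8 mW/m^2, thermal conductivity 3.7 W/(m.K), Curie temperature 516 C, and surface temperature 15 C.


T_Curie - T_surf = 516 - 15 = 501 C
Convert q to W/m^2: 41.8 mW/m^2 = 0.0418 W/m^2
d = 501 * 3.7 / 0.0418 = 44346.89 m

44346.89


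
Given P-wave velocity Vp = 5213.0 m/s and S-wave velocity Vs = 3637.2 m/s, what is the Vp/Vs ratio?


Vp/Vs = 5213.0 / 3637.2
= 1.4332

1.4332


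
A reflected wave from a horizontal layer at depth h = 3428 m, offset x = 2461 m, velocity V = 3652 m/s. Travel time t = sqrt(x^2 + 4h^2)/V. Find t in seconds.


x^2 + 4h^2 = 2461^2 + 4*3428^2 = 6056521 + 47004736 = 53061257
sqrt(53061257) = 7284.3158
t = 7284.3158 / 3652 = 1.9946 s

1.9946


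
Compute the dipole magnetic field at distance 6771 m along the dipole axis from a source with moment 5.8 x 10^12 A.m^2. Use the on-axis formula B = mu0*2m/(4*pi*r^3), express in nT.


m = 5.8 x 10^12 = 5800000000000 A.m^2
2m = 11600000000000 A.m^2
r^3 = 6771^3 = 310426252011
B = (4pi*10^-7) * 11600000000000 / (4*pi * 310426252011) * 1e9
= 14576989.912657 / 3900931331196.69 * 1e9
= 3736.7974 nT

3736.7974


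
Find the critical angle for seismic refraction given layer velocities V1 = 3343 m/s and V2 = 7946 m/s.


V1/V2 = 3343/7946 = 0.420715
theta_c = arcsin(0.420715) = 24.8797 degrees

24.8797


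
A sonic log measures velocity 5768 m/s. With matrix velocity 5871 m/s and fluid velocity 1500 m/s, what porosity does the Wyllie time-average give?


1/V - 1/Vm = 1/5768 - 1/5871 = 3.04e-06
1/Vf - 1/Vm = 1/1500 - 1/5871 = 0.00049634
phi = 3.04e-06 / 0.00049634 = 0.0061

0.0061


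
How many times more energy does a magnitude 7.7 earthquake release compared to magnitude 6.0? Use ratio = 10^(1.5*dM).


M2 - M1 = 7.7 - 6.0 = 1.7
1.5 * 1.7 = 2.55
ratio = 10^2.55 = 354.81

354.81


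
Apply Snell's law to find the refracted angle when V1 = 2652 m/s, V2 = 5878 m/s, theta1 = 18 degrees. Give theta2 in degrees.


sin(theta1) = sin(18 deg) = 0.309017
sin(theta2) = V2/V1 * sin(theta1) = 5878/2652 * 0.309017 = 0.684918
theta2 = arcsin(0.684918) = 43.2291 degrees

43.2291


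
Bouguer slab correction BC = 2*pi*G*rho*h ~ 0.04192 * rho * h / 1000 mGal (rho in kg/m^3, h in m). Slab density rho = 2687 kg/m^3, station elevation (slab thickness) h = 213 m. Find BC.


BC = 0.04192 * rho * h / 1000
= 0.04192 * 2687 * 213 / 1000
= 23.9921 mGal

23.9921


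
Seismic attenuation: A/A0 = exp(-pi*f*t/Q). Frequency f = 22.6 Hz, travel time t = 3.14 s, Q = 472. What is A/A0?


pi*f*t/Q = pi*22.6*3.14/472 = 0.47233
A/A0 = exp(-0.47233) = 0.623547

0.623547


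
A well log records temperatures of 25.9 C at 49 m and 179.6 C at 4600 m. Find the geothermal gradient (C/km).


dT = 179.6 - 25.9 = 153.7 C
dz = 4600 - 49 = 4551 m
gradient = dT/dz * 1000 = 153.7/4551 * 1000 = 33.7728 C/km

33.7728


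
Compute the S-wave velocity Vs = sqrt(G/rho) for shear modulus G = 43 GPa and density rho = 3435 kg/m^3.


Convert G to Pa: G = 43e9 Pa
Compute G/rho = 43e9 / 3435 = 12518195.0509
Vs = sqrt(12518195.0509) = 3538.11 m/s

3538.11


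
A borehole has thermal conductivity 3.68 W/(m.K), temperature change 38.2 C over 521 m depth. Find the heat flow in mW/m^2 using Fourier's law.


q = k * dT / dz * 1000
= 3.68 * 38.2 / 521 * 1000
= 0.26982 * 1000
= 269.8196 mW/m^2

269.8196


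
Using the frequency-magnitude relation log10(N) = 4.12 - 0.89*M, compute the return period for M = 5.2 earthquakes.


log10(N) = 4.12 - 0.89*5.2 = -0.508
N = 10^-0.508 = 0.310456
T = 1/N = 1/0.310456 = 3.2211 years

3.2211


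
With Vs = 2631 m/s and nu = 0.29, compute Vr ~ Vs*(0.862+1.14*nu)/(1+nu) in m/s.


Numerator factor = 0.862 + 1.14*0.29 = 1.1926
Denominator = 1 + 0.29 = 1.29
Vr = 2631 * 1.1926 / 1.29 = 2432.35 m/s

2432.35


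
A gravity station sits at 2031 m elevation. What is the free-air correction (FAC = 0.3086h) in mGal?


FAC = 0.3086 * h
= 0.3086 * 2031
= 626.7666 mGal

626.7666


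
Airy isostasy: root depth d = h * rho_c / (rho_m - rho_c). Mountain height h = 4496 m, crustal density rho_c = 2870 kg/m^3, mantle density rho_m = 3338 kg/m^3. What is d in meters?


rho_m - rho_c = 3338 - 2870 = 468
d = 4496 * 2870 / 468
= 12903520 / 468
= 27571.62 m

27571.62


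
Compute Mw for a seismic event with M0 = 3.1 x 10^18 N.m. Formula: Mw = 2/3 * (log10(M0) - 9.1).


log10(M0) = log10(3.1 x 10^18) = 18.4914
Mw = 2/3 * (18.4914 - 9.1)
= 2/3 * 9.3914
= 6.26

6.26


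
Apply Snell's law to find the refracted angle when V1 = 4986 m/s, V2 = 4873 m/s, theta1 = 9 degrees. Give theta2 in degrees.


sin(theta1) = sin(9 deg) = 0.156434
sin(theta2) = V2/V1 * sin(theta1) = 4873/4986 * 0.156434 = 0.152889
theta2 = arcsin(0.152889) = 8.7944 degrees

8.7944


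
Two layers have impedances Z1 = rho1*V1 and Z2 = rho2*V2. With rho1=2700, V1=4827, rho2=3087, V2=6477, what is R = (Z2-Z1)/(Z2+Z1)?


Z1 = 2700 * 4827 = 13032900
Z2 = 3087 * 6477 = 19994499
R = (19994499 - 13032900) / (19994499 + 13032900) = 6961599 / 33027399 = 0.2108

0.2108


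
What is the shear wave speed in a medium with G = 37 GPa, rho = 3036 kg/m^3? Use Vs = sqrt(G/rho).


Convert G to Pa: G = 37e9 Pa
Compute G/rho = 37e9 / 3036 = 12187088.274
Vs = sqrt(12187088.274) = 3491.0 m/s

3491.0


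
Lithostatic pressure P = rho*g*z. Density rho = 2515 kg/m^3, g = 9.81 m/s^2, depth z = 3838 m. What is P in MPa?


P = rho * g * z / 1e6
= 2515 * 9.81 * 3838 / 1e6
= 94691711.7 / 1e6
= 94.6917 MPa

94.6917


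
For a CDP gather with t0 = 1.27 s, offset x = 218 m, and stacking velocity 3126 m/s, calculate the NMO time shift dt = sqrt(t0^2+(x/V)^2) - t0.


x/Vnmo = 218/3126 = 0.069738
(x/Vnmo)^2 = 0.004863
t0^2 = 1.6129
sqrt(1.6129 + 0.004863) = 1.271913
dt = 1.271913 - 1.27 = 0.001913

0.001913


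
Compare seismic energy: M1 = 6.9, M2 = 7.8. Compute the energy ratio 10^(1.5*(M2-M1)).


M2 - M1 = 7.8 - 6.9 = 0.9
1.5 * 0.9 = 1.35
ratio = 10^1.35 = 22.39

22.39


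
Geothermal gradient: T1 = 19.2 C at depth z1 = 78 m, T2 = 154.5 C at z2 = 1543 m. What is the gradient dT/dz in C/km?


dT = 154.5 - 19.2 = 135.3 C
dz = 1543 - 78 = 1465 m
gradient = dT/dz * 1000 = 135.3/1465 * 1000 = 92.3549 C/km

92.3549


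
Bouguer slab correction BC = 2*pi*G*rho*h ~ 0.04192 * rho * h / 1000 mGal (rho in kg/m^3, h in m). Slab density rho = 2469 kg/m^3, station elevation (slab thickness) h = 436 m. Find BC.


BC = 0.04192 * rho * h / 1000
= 0.04192 * 2469 * 436 / 1000
= 45.1262 mGal

45.1262


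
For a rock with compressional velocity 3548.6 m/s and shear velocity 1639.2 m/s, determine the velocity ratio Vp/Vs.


Vp/Vs = 3548.6 / 1639.2
= 2.1648

2.1648


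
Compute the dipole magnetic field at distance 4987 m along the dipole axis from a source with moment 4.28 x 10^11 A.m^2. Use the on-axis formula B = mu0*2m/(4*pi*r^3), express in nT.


m = 4.28 x 10^11 = 428000000000 A.m^2
2m = 856000000000 A.m^2
r^3 = 4987^3 = 124027532803
B = (4pi*10^-7) * 856000000000 / (4*pi * 124027532803) * 1e9
= 1075681.324589 / 1558575943587.09 * 1e9
= 690.1693 nT

690.1693


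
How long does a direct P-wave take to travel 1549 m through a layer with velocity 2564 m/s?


t = x / V
= 1549 / 2564
= 0.6041 s

0.6041


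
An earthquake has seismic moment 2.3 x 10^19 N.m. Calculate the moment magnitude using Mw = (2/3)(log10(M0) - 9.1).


log10(M0) = log10(2.3 x 10^19) = 19.3617
Mw = 2/3 * (19.3617 - 9.1)
= 2/3 * 10.2617
= 6.84

6.84


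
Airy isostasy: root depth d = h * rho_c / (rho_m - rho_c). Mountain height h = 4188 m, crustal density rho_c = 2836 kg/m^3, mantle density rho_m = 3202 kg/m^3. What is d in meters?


rho_m - rho_c = 3202 - 2836 = 366
d = 4188 * 2836 / 366
= 11877168 / 366
= 32451.28 m

32451.28


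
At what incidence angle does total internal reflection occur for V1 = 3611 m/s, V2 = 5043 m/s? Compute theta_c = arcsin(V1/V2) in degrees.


V1/V2 = 3611/5043 = 0.716042
theta_c = arcsin(0.716042) = 45.7287 degrees

45.7287


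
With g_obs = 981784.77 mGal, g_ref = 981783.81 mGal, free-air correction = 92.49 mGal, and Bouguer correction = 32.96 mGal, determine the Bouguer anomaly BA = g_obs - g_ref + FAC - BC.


BA = g_obs - g_ref + FAC - BC
= 981784.77 - 981783.81 + 92.49 - 32.96
= 60.49 mGal

60.49


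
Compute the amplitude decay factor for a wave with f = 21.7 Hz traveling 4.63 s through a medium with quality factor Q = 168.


pi*f*t/Q = pi*21.7*4.63/168 = 1.878803
A/A0 = exp(-1.878803) = 0.152773

0.152773


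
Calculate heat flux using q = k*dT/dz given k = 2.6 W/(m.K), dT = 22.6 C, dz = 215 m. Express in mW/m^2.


q = k * dT / dz * 1000
= 2.6 * 22.6 / 215 * 1000
= 0.273302 * 1000
= 273.3023 mW/m^2

273.3023


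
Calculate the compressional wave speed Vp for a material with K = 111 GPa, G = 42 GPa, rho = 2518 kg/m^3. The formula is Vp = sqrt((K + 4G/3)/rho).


First compute the effective modulus:
K + 4G/3 = 111e9 + 4*42e9/3 = 167000000000.0 Pa
Then divide by density:
167000000000.0 / 2518 = 66322478.1573 Pa/(kg/m^3)
Take the square root:
Vp = sqrt(66322478.1573) = 8143.86 m/s

8143.86


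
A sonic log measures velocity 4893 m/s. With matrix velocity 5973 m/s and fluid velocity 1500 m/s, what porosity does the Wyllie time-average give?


1/V - 1/Vm = 1/4893 - 1/5973 = 3.695e-05
1/Vf - 1/Vm = 1/1500 - 1/5973 = 0.00049925
phi = 3.695e-05 / 0.00049925 = 0.074

0.074


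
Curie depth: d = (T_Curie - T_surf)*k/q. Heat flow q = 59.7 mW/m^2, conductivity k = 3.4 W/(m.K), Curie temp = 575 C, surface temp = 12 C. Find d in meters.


T_Curie - T_surf = 575 - 12 = 563 C
Convert q to W/m^2: 59.7 mW/m^2 = 0.0597 W/m^2
d = 563 * 3.4 / 0.0597 = 32063.65 m

32063.65


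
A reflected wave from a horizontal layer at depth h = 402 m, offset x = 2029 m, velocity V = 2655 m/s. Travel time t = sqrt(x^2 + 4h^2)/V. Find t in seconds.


x^2 + 4h^2 = 2029^2 + 4*402^2 = 4116841 + 646416 = 4763257
sqrt(4763257) = 2182.4887
t = 2182.4887 / 2655 = 0.822 s

0.822


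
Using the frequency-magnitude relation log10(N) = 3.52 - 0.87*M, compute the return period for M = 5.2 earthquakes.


log10(N) = 3.52 - 0.87*5.2 = -1.004
N = 10^-1.004 = 0.099083
T = 1/N = 1/0.099083 = 10.0925 years

10.0925


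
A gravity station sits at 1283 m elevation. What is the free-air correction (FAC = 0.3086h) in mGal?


FAC = 0.3086 * h
= 0.3086 * 1283
= 395.9338 mGal

395.9338


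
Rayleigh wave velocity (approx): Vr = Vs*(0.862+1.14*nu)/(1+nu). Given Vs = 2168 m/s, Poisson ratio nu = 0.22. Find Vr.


Numerator factor = 0.862 + 1.14*0.22 = 1.1128
Denominator = 1 + 0.22 = 1.22
Vr = 2168 * 1.1128 / 1.22 = 1977.5 m/s

1977.5


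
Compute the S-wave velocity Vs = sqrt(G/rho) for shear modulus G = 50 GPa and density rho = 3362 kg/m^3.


Convert G to Pa: G = 50e9 Pa
Compute G/rho = 50e9 / 3362 = 14872099.9405
Vs = sqrt(14872099.9405) = 3856.44 m/s

3856.44


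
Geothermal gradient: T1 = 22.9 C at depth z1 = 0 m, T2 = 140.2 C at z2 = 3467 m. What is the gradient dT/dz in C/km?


dT = 140.2 - 22.9 = 117.3 C
dz = 3467 - 0 = 3467 m
gradient = dT/dz * 1000 = 117.3/3467 * 1000 = 33.8333 C/km

33.8333


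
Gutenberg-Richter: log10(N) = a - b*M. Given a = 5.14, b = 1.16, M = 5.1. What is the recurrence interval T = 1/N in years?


log10(N) = 5.14 - 1.16*5.1 = -0.776
N = 10^-0.776 = 0.167494
T = 1/N = 1/0.167494 = 5.9704 years

5.9704


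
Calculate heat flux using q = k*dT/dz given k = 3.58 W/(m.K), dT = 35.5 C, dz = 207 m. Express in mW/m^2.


q = k * dT / dz * 1000
= 3.58 * 35.5 / 207 * 1000
= 0.613961 * 1000
= 613.9614 mW/m^2

613.9614


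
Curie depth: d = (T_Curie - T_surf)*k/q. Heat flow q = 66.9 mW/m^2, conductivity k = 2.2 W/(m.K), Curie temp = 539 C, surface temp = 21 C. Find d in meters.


T_Curie - T_surf = 539 - 21 = 518 C
Convert q to W/m^2: 66.9 mW/m^2 = 0.0669 W/m^2
d = 518 * 2.2 / 0.0669 = 17034.38 m

17034.38


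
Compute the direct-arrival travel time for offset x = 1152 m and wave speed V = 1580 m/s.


t = x / V
= 1152 / 1580
= 0.7291 s

0.7291


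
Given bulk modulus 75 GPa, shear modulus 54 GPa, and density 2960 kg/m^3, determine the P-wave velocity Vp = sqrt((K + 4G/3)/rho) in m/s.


First compute the effective modulus:
K + 4G/3 = 75e9 + 4*54e9/3 = 147000000000.0 Pa
Then divide by density:
147000000000.0 / 2960 = 49662162.1622 Pa/(kg/m^3)
Take the square root:
Vp = sqrt(49662162.1622) = 7047.14 m/s

7047.14


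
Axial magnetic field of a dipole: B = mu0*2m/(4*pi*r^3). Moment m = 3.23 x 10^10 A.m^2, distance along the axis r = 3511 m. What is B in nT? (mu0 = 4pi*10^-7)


m = 3.23 x 10^10 = 32300000000 A.m^2
2m = 64600000000 A.m^2
r^3 = 3511^3 = 43280521831
B = (4pi*10^-7) * 64600000000 / (4*pi * 43280521831) * 1e9
= 81178.754169 / 543879077711.21 * 1e9
= 149.2588 nT

149.2588


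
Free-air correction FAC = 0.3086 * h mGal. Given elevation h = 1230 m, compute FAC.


FAC = 0.3086 * h
= 0.3086 * 1230
= 379.578 mGal

379.578


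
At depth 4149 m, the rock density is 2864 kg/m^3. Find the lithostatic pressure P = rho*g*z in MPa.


P = rho * g * z / 1e6
= 2864 * 9.81 * 4149 / 1e6
= 116569640.16 / 1e6
= 116.5696 MPa

116.5696


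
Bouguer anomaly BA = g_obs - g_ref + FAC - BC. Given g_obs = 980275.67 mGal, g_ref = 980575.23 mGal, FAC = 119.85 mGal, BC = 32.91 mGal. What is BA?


BA = g_obs - g_ref + FAC - BC
= 980275.67 - 980575.23 + 119.85 - 32.91
= -212.62 mGal

-212.62


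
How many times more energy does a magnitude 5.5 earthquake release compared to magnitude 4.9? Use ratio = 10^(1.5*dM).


M2 - M1 = 5.5 - 4.9 = 0.6
1.5 * 0.6 = 0.9
ratio = 10^0.9 = 7.94

7.94


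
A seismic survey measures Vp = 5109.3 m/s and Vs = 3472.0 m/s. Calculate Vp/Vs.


Vp/Vs = 5109.3 / 3472.0
= 1.4716

1.4716


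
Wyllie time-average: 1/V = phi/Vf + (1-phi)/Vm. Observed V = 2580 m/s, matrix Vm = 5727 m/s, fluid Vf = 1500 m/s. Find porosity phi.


1/V - 1/Vm = 1/2580 - 1/5727 = 0.00021299
1/Vf - 1/Vm = 1/1500 - 1/5727 = 0.00049206
phi = 0.00021299 / 0.00049206 = 0.4328

0.4328


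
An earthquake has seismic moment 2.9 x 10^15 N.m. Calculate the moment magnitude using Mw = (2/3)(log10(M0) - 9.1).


log10(M0) = log10(2.9 x 10^15) = 15.4624
Mw = 2/3 * (15.4624 - 9.1)
= 2/3 * 6.3624
= 4.24

4.24


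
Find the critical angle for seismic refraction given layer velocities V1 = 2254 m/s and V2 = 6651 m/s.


V1/V2 = 2254/6651 = 0.338896
theta_c = arcsin(0.338896) = 19.8097 degrees

19.8097


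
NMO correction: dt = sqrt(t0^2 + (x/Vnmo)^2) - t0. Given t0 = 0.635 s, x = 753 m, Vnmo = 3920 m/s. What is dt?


x/Vnmo = 753/3920 = 0.192092
(x/Vnmo)^2 = 0.036899
t0^2 = 0.403225
sqrt(0.403225 + 0.036899) = 0.663419
dt = 0.663419 - 0.635 = 0.028419

0.028419


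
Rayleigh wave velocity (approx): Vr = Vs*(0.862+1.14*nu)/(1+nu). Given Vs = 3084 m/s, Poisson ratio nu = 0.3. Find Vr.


Numerator factor = 0.862 + 1.14*0.3 = 1.204
Denominator = 1 + 0.3 = 1.3
Vr = 3084 * 1.204 / 1.3 = 2856.26 m/s

2856.26


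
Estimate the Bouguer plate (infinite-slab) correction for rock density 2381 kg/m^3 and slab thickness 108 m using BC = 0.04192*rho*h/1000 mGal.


BC = 0.04192 * rho * h / 1000
= 0.04192 * 2381 * 108 / 1000
= 10.7796 mGal

10.7796


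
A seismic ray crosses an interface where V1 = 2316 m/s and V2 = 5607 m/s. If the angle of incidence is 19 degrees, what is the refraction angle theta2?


sin(theta1) = sin(19 deg) = 0.325568
sin(theta2) = V2/V1 * sin(theta1) = 5607/2316 * 0.325568 = 0.788195
theta2 = arcsin(0.788195) = 52.0172 degrees

52.0172


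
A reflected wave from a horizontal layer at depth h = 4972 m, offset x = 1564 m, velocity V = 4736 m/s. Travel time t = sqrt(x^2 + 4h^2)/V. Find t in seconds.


x^2 + 4h^2 = 1564^2 + 4*4972^2 = 2446096 + 98883136 = 101329232
sqrt(101329232) = 10066.2422
t = 10066.2422 / 4736 = 2.1255 s

2.1255


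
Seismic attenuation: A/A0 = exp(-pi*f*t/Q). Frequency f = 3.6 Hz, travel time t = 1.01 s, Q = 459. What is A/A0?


pi*f*t/Q = pi*3.6*1.01/459 = 0.024886
A/A0 = exp(-0.024886) = 0.975421

0.975421


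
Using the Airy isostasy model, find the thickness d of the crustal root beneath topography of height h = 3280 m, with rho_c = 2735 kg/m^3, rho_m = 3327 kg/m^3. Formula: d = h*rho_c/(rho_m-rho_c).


rho_m - rho_c = 3327 - 2735 = 592
d = 3280 * 2735 / 592
= 8970800 / 592
= 15153.38 m

15153.38


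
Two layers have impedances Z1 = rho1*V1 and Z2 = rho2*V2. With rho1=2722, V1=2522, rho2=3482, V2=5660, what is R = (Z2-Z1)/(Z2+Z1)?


Z1 = 2722 * 2522 = 6864884
Z2 = 3482 * 5660 = 19708120
R = (19708120 - 6864884) / (19708120 + 6864884) = 12843236 / 26573004 = 0.4833

0.4833


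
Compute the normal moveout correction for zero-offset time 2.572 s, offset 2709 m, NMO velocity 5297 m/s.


x/Vnmo = 2709/5297 = 0.511422
(x/Vnmo)^2 = 0.261552
t0^2 = 6.615184
sqrt(6.615184 + 0.261552) = 2.622353
dt = 2.622353 - 2.572 = 0.050353

0.050353


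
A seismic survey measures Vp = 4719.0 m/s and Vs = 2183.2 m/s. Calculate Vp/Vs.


Vp/Vs = 4719.0 / 2183.2
= 2.1615

2.1615


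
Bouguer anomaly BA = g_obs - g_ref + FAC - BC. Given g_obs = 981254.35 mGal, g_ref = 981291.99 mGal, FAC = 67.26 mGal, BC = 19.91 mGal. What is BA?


BA = g_obs - g_ref + FAC - BC
= 981254.35 - 981291.99 + 67.26 - 19.91
= 9.71 mGal

9.71


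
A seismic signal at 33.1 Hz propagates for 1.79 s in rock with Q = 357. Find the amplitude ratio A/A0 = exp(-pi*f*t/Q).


pi*f*t/Q = pi*33.1*1.79/357 = 0.52139
A/A0 = exp(-0.52139) = 0.593695

0.593695


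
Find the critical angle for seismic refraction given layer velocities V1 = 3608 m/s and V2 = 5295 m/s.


V1/V2 = 3608/5295 = 0.681398
theta_c = arcsin(0.681398) = 42.9529 degrees

42.9529


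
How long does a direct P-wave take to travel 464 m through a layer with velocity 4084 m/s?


t = x / V
= 464 / 4084
= 0.1136 s

0.1136


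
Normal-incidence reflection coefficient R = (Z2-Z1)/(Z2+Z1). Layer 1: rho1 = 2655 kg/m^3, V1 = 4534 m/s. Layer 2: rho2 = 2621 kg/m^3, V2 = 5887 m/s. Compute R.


Z1 = 2655 * 4534 = 12037770
Z2 = 2621 * 5887 = 15429827
R = (15429827 - 12037770) / (15429827 + 12037770) = 3392057 / 27467597 = 0.1235

0.1235


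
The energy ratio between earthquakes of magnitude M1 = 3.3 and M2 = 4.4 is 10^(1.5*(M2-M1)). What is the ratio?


M2 - M1 = 4.4 - 3.3 = 1.1
1.5 * 1.1 = 1.65
ratio = 10^1.65 = 44.67

44.67


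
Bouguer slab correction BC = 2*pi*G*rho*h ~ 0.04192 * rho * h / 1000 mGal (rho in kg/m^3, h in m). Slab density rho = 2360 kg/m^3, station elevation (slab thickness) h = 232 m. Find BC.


BC = 0.04192 * rho * h / 1000
= 0.04192 * 2360 * 232 / 1000
= 22.952 mGal

22.952


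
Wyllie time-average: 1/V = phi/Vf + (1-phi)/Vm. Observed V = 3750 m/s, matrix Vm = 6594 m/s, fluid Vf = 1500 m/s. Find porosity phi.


1/V - 1/Vm = 1/3750 - 1/6594 = 0.00011501
1/Vf - 1/Vm = 1/1500 - 1/6594 = 0.00051501
phi = 0.00011501 / 0.00051501 = 0.2233

0.2233


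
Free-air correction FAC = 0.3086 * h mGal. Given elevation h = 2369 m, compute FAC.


FAC = 0.3086 * h
= 0.3086 * 2369
= 731.0734 mGal

731.0734


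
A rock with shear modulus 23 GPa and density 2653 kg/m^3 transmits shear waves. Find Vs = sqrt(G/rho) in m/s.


Convert G to Pa: G = 23e9 Pa
Compute G/rho = 23e9 / 2653 = 8669430.833
Vs = sqrt(8669430.833) = 2944.39 m/s

2944.39


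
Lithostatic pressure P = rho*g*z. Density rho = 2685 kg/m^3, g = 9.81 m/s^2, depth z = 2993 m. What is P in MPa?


P = rho * g * z / 1e6
= 2685 * 9.81 * 2993 / 1e6
= 78835171.05 / 1e6
= 78.8352 MPa

78.8352


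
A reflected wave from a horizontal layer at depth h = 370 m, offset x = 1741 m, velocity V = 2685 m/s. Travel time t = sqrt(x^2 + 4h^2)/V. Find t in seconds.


x^2 + 4h^2 = 1741^2 + 4*370^2 = 3031081 + 547600 = 3578681
sqrt(3578681) = 1891.7402
t = 1891.7402 / 2685 = 0.7046 s

0.7046


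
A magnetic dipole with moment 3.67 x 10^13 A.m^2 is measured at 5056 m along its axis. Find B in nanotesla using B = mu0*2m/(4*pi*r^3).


m = 3.67 x 10^13 = 36700000000000 A.m^2
2m = 73400000000000 A.m^2
r^3 = 5056^3 = 129247215616
B = (4pi*10^-7) * 73400000000000 / (4*pi * 129247215616) * 1e9
= 92237160.309396 / 1624168412304.65 * 1e9
= 56790.3917 nT

56790.3917


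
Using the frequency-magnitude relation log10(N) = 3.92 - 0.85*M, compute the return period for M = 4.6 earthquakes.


log10(N) = 3.92 - 0.85*4.6 = 0.01
N = 10^0.01 = 1.023293
T = 1/N = 1/1.023293 = 0.9772 years

0.9772


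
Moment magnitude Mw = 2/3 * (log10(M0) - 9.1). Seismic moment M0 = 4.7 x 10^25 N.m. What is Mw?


log10(M0) = log10(4.7 x 10^25) = 25.6721
Mw = 2/3 * (25.6721 - 9.1)
= 2/3 * 16.5721
= 11.05

11.05


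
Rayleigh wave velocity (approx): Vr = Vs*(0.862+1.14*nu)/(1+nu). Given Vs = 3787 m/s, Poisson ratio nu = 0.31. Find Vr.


Numerator factor = 0.862 + 1.14*0.31 = 1.2154
Denominator = 1 + 0.31 = 1.31
Vr = 3787 * 1.2154 / 1.31 = 3513.53 m/s

3513.53


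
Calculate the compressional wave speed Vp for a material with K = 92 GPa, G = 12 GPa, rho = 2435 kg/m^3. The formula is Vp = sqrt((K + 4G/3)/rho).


First compute the effective modulus:
K + 4G/3 = 92e9 + 4*12e9/3 = 108000000000.0 Pa
Then divide by density:
108000000000.0 / 2435 = 44353182.7515 Pa/(kg/m^3)
Take the square root:
Vp = sqrt(44353182.7515) = 6659.82 m/s

6659.82


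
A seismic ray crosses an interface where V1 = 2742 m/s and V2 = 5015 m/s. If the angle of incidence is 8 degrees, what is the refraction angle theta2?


sin(theta1) = sin(8 deg) = 0.139173
sin(theta2) = V2/V1 * sin(theta1) = 5015/2742 * 0.139173 = 0.254542
theta2 = arcsin(0.254542) = 14.7464 degrees

14.7464


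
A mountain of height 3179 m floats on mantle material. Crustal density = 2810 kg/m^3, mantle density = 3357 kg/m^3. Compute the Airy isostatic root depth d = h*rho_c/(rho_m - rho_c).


rho_m - rho_c = 3357 - 2810 = 547
d = 3179 * 2810 / 547
= 8932990 / 547
= 16330.88 m

16330.88


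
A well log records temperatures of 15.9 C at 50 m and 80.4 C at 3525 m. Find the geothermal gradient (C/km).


dT = 80.4 - 15.9 = 64.5 C
dz = 3525 - 50 = 3475 m
gradient = dT/dz * 1000 = 64.5/3475 * 1000 = 18.5612 C/km

18.5612


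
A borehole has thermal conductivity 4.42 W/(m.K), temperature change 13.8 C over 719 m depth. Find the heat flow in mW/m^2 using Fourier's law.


q = k * dT / dz * 1000
= 4.42 * 13.8 / 719 * 1000
= 0.084834 * 1000
= 84.8345 mW/m^2

84.8345


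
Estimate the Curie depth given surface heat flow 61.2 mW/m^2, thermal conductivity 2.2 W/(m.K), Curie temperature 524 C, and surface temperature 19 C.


T_Curie - T_surf = 524 - 19 = 505 C
Convert q to W/m^2: 61.2 mW/m^2 = 0.0612 W/m^2
d = 505 * 2.2 / 0.0612 = 18153.59 m

18153.59


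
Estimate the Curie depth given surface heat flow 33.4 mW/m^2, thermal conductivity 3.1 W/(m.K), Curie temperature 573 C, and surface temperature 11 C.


T_Curie - T_surf = 573 - 11 = 562 C
Convert q to W/m^2: 33.4 mW/m^2 = 0.0334 W/m^2
d = 562 * 3.1 / 0.0334 = 52161.68 m

52161.68


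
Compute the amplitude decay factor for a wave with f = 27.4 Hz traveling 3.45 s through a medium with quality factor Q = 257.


pi*f*t/Q = pi*27.4*3.45/257 = 1.155544
A/A0 = exp(-1.155544) = 0.314886

0.314886


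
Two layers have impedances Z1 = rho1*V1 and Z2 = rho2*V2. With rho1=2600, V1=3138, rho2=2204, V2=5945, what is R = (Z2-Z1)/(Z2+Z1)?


Z1 = 2600 * 3138 = 8158800
Z2 = 2204 * 5945 = 13102780
R = (13102780 - 8158800) / (13102780 + 8158800) = 4943980 / 21261580 = 0.2325

0.2325


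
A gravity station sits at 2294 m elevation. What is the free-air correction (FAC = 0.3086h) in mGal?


FAC = 0.3086 * h
= 0.3086 * 2294
= 707.9284 mGal

707.9284


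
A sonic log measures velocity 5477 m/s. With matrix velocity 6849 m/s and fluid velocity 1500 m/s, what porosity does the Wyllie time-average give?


1/V - 1/Vm = 1/5477 - 1/6849 = 3.657e-05
1/Vf - 1/Vm = 1/1500 - 1/6849 = 0.00052066
phi = 3.657e-05 / 0.00052066 = 0.0702

0.0702


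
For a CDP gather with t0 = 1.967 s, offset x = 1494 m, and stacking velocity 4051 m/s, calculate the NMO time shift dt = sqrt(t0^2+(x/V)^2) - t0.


x/Vnmo = 1494/4051 = 0.368798
(x/Vnmo)^2 = 0.136012
t0^2 = 3.869089
sqrt(3.869089 + 0.136012) = 2.001275
dt = 2.001275 - 1.967 = 0.034275

0.034275


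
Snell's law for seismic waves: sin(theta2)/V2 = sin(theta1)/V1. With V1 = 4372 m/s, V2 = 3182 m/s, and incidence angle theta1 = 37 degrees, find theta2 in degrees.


sin(theta1) = sin(37 deg) = 0.601815
sin(theta2) = V2/V1 * sin(theta1) = 3182/4372 * 0.601815 = 0.438009
theta2 = arcsin(0.438009) = 25.9769 degrees

25.9769


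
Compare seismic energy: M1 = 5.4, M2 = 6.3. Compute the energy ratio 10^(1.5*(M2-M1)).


M2 - M1 = 6.3 - 5.4 = 0.9
1.5 * 0.9 = 1.35
ratio = 10^1.35 = 22.39

22.39


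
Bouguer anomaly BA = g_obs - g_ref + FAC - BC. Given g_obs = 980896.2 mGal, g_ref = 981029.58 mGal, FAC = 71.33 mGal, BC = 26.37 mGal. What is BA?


BA = g_obs - g_ref + FAC - BC
= 980896.2 - 981029.58 + 71.33 - 26.37
= -88.42 mGal

-88.42


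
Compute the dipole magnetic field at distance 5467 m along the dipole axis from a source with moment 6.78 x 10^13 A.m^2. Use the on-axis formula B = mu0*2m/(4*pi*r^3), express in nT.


m = 6.78 x 10^13 = 67800000000000 A.m^2
2m = 135600000000000 A.m^2
r^3 = 5467^3 = 163398182563
B = (4pi*10^-7) * 135600000000000 / (4*pi * 163398182563) * 1e9
= 170399985.53071 / 2053322119799.38 * 1e9
= 82987.4591 nT

82987.4591


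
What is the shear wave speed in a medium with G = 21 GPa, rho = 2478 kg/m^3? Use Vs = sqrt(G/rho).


Convert G to Pa: G = 21e9 Pa
Compute G/rho = 21e9 / 2478 = 8474576.2712
Vs = sqrt(8474576.2712) = 2911.11 m/s

2911.11


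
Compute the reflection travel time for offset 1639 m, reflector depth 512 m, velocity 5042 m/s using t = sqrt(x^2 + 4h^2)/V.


x^2 + 4h^2 = 1639^2 + 4*512^2 = 2686321 + 1048576 = 3734897
sqrt(3734897) = 1932.5882
t = 1932.5882 / 5042 = 0.3833 s

0.3833


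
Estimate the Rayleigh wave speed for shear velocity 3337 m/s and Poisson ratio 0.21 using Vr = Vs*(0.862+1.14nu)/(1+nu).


Numerator factor = 0.862 + 1.14*0.21 = 1.1014
Denominator = 1 + 0.21 = 1.21
Vr = 3337 * 1.1014 / 1.21 = 3037.5 m/s

3037.5


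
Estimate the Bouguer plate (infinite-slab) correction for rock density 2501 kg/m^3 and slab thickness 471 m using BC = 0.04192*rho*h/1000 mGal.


BC = 0.04192 * rho * h / 1000
= 0.04192 * 2501 * 471 / 1000
= 49.3805 mGal

49.3805


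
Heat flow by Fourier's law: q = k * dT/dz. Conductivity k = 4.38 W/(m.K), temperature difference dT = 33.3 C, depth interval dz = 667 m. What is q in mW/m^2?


q = k * dT / dz * 1000
= 4.38 * 33.3 / 667 * 1000
= 0.218672 * 1000
= 218.6717 mW/m^2

218.6717


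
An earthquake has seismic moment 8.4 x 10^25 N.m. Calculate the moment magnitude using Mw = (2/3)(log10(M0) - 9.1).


log10(M0) = log10(8.4 x 10^25) = 25.9243
Mw = 2/3 * (25.9243 - 9.1)
= 2/3 * 16.8243
= 11.22

11.22


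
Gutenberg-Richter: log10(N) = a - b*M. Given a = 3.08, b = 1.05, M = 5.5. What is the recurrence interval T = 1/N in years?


log10(N) = 3.08 - 1.05*5.5 = -2.695
N = 10^-2.695 = 0.002018
T = 1/N = 1/0.002018 = 495.4502 years

495.4502


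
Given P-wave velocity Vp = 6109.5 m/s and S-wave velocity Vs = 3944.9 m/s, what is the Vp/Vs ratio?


Vp/Vs = 6109.5 / 3944.9
= 1.5487

1.5487


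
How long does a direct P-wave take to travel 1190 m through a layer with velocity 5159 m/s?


t = x / V
= 1190 / 5159
= 0.2307 s

0.2307


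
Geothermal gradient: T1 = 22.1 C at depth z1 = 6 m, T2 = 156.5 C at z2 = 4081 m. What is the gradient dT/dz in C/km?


dT = 156.5 - 22.1 = 134.4 C
dz = 4081 - 6 = 4075 m
gradient = dT/dz * 1000 = 134.4/4075 * 1000 = 32.9816 C/km

32.9816


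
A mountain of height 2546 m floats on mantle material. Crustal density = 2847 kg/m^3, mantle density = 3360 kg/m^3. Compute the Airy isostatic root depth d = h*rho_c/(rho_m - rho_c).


rho_m - rho_c = 3360 - 2847 = 513
d = 2546 * 2847 / 513
= 7248462 / 513
= 14129.56 m

14129.56


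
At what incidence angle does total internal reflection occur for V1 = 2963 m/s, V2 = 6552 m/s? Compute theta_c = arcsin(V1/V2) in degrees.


V1/V2 = 2963/6552 = 0.452228
theta_c = arcsin(0.452228) = 26.8867 degrees

26.8867


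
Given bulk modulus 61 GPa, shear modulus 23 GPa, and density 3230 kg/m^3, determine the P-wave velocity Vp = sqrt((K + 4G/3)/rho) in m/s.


First compute the effective modulus:
K + 4G/3 = 61e9 + 4*23e9/3 = 91666666666.67 Pa
Then divide by density:
91666666666.67 / 3230 = 28379772.9618 Pa/(kg/m^3)
Take the square root:
Vp = sqrt(28379772.9618) = 5327.27 m/s

5327.27


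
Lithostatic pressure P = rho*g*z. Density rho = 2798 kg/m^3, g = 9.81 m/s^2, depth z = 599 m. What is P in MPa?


P = rho * g * z / 1e6
= 2798 * 9.81 * 599 / 1e6
= 16441579.62 / 1e6
= 16.4416 MPa

16.4416


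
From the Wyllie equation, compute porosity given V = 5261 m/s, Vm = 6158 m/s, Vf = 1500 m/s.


1/V - 1/Vm = 1/5261 - 1/6158 = 2.769e-05
1/Vf - 1/Vm = 1/1500 - 1/6158 = 0.00050428
phi = 2.769e-05 / 0.00050428 = 0.0549

0.0549


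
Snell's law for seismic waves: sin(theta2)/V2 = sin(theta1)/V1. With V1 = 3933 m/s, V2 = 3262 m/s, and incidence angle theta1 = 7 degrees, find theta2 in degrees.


sin(theta1) = sin(7 deg) = 0.121869
sin(theta2) = V2/V1 * sin(theta1) = 3262/3933 * 0.121869 = 0.101077
theta2 = arcsin(0.101077) = 5.8012 degrees

5.8012


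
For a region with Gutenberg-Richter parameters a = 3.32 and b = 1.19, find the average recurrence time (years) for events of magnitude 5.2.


log10(N) = 3.32 - 1.19*5.2 = -2.868
N = 10^-2.868 = 0.001355
T = 1/N = 1/0.001355 = 737.9042 years

737.9042


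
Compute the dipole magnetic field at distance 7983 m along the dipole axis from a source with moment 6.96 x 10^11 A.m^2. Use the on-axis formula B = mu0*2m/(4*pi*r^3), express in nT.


m = 6.96 x 10^11 = 696000000000 A.m^2
2m = 1392000000000 A.m^2
r^3 = 7983^3 = 508742931087
B = (4pi*10^-7) * 1392000000000 / (4*pi * 508742931087) * 1e9
= 1749238.789519 / 6393052219474.63 * 1e9
= 273.6156 nT

273.6156


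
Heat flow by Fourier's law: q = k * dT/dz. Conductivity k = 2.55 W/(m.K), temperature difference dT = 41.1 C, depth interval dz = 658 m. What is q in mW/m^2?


q = k * dT / dz * 1000
= 2.55 * 41.1 / 658 * 1000
= 0.159278 * 1000
= 159.2781 mW/m^2

159.2781


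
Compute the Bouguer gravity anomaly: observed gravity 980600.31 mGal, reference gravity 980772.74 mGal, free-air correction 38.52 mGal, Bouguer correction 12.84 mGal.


BA = g_obs - g_ref + FAC - BC
= 980600.31 - 980772.74 + 38.52 - 12.84
= -146.75 mGal

-146.75


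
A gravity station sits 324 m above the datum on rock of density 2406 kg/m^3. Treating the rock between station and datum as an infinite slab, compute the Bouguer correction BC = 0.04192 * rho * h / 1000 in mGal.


BC = 0.04192 * rho * h / 1000
= 0.04192 * 2406 * 324 / 1000
= 32.6785 mGal

32.6785


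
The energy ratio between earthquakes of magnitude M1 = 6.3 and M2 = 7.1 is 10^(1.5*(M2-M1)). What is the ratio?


M2 - M1 = 7.1 - 6.3 = 0.8
1.5 * 0.8 = 1.2
ratio = 10^1.2 = 15.85

15.85


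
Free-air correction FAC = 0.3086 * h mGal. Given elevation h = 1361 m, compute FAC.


FAC = 0.3086 * h
= 0.3086 * 1361
= 420.0046 mGal

420.0046


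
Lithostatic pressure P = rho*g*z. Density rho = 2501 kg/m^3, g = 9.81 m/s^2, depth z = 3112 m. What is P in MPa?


P = rho * g * z / 1e6
= 2501 * 9.81 * 3112 / 1e6
= 76352328.72 / 1e6
= 76.3523 MPa

76.3523


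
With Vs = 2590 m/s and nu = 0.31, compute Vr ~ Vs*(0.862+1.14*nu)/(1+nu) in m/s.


Numerator factor = 0.862 + 1.14*0.31 = 1.2154
Denominator = 1 + 0.31 = 1.31
Vr = 2590 * 1.2154 / 1.31 = 2402.97 m/s

2402.97


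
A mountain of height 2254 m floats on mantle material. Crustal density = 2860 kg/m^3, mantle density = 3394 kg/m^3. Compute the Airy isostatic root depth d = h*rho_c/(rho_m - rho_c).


rho_m - rho_c = 3394 - 2860 = 534
d = 2254 * 2860 / 534
= 6446440 / 534
= 12071.99 m

12071.99


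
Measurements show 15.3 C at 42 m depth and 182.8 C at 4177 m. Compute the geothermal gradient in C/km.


dT = 182.8 - 15.3 = 167.5 C
dz = 4177 - 42 = 4135 m
gradient = dT/dz * 1000 = 167.5/4135 * 1000 = 40.5079 C/km

40.5079


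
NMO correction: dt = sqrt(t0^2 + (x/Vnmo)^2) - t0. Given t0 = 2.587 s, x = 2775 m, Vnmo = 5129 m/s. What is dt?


x/Vnmo = 2775/5129 = 0.541041
(x/Vnmo)^2 = 0.292726
t0^2 = 6.692569
sqrt(6.692569 + 0.292726) = 2.642971
dt = 2.642971 - 2.587 = 0.055971

0.055971


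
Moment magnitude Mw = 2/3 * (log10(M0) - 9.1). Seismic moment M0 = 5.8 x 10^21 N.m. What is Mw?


log10(M0) = log10(5.8 x 10^21) = 21.7634
Mw = 2/3 * (21.7634 - 9.1)
= 2/3 * 12.6634
= 8.44

8.44


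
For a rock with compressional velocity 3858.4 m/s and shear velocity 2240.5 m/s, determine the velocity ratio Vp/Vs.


Vp/Vs = 3858.4 / 2240.5
= 1.7221

1.7221


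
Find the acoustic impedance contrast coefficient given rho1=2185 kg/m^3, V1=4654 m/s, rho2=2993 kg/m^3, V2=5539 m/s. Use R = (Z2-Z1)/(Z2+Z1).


Z1 = 2185 * 4654 = 10168990
Z2 = 2993 * 5539 = 16578227
R = (16578227 - 10168990) / (16578227 + 10168990) = 6409237 / 26747217 = 0.2396

0.2396


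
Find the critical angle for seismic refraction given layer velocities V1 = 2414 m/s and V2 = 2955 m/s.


V1/V2 = 2414/2955 = 0.81692
theta_c = arcsin(0.81692) = 54.7777 degrees

54.7777


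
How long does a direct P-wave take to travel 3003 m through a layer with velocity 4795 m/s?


t = x / V
= 3003 / 4795
= 0.6263 s

0.6263


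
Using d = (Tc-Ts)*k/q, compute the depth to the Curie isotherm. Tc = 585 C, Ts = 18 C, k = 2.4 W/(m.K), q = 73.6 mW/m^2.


T_Curie - T_surf = 585 - 18 = 567 C
Convert q to W/m^2: 73.6 mW/m^2 = 0.0736 W/m^2
d = 567 * 2.4 / 0.0736 = 18489.13 m

18489.13


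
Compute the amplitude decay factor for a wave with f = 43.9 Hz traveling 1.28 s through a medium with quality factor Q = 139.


pi*f*t/Q = pi*43.9*1.28/139 = 1.270017
A/A0 = exp(-1.270017) = 0.280827

0.280827


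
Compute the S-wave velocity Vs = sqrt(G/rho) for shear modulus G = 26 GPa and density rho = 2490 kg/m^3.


Convert G to Pa: G = 26e9 Pa
Compute G/rho = 26e9 / 2490 = 10441767.0683
Vs = sqrt(10441767.0683) = 3231.37 m/s

3231.37


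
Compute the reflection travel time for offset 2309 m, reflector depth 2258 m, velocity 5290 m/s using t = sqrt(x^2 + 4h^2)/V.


x^2 + 4h^2 = 2309^2 + 4*2258^2 = 5331481 + 20394256 = 25725737
sqrt(25725737) = 5072.0545
t = 5072.0545 / 5290 = 0.9588 s

0.9588


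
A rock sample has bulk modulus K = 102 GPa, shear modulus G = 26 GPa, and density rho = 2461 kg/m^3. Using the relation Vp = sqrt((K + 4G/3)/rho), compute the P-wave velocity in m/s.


First compute the effective modulus:
K + 4G/3 = 102e9 + 4*26e9/3 = 136666666666.67 Pa
Then divide by density:
136666666666.67 / 2461 = 55532981.173 Pa/(kg/m^3)
Take the square root:
Vp = sqrt(55532981.173) = 7452.05 m/s

7452.05


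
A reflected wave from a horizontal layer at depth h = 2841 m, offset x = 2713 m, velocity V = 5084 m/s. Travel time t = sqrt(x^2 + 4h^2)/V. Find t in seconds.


x^2 + 4h^2 = 2713^2 + 4*2841^2 = 7360369 + 32285124 = 39645493
sqrt(39645493) = 6296.4667
t = 6296.4667 / 5084 = 1.2385 s

1.2385


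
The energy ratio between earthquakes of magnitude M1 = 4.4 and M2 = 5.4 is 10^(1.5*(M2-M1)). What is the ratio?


M2 - M1 = 5.4 - 4.4 = 1.0
1.5 * 1.0 = 1.5
ratio = 10^1.5 = 31.62

31.62


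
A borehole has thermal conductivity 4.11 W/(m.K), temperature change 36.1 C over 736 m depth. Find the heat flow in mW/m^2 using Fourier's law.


q = k * dT / dz * 1000
= 4.11 * 36.1 / 736 * 1000
= 0.201591 * 1000
= 201.591 mW/m^2

201.591


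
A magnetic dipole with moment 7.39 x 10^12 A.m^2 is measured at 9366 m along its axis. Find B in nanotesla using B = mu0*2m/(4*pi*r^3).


m = 7.39 x 10^12 = 7390000000000 A.m^2
2m = 14780000000000 A.m^2
r^3 = 9366^3 = 821603839896
B = (4pi*10^-7) * 14780000000000 / (4*pi * 821603839896) * 1e9
= 18573095.768023 / 10324578350313.75 * 1e9
= 1798.9205 nT

1798.9205


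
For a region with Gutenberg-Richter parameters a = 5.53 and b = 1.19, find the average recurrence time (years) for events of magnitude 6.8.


log10(N) = 5.53 - 1.19*6.8 = -2.562
N = 10^-2.562 = 0.002742
T = 1/N = 1/0.002742 = 364.7539 years

364.7539


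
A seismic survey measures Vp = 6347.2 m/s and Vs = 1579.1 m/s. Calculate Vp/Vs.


Vp/Vs = 6347.2 / 1579.1
= 4.0195

4.0195


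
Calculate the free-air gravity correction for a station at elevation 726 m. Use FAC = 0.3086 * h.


FAC = 0.3086 * h
= 0.3086 * 726
= 224.0436 mGal

224.0436


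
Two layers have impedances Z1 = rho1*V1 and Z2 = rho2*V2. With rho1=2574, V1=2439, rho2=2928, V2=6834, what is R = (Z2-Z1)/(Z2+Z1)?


Z1 = 2574 * 2439 = 6277986
Z2 = 2928 * 6834 = 20009952
R = (20009952 - 6277986) / (20009952 + 6277986) = 13731966 / 26287938 = 0.5224

0.5224


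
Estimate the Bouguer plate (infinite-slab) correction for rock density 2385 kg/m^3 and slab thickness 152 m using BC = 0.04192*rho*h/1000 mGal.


BC = 0.04192 * rho * h / 1000
= 0.04192 * 2385 * 152 / 1000
= 15.1968 mGal

15.1968


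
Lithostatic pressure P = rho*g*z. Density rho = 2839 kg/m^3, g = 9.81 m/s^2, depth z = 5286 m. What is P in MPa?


P = rho * g * z / 1e6
= 2839 * 9.81 * 5286 / 1e6
= 147218218.74 / 1e6
= 147.2182 MPa

147.2182


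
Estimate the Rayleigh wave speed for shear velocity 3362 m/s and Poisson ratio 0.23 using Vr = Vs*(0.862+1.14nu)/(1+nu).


Numerator factor = 0.862 + 1.14*0.23 = 1.1242
Denominator = 1 + 0.23 = 1.23
Vr = 3362 * 1.1242 / 1.23 = 3072.81 m/s

3072.81


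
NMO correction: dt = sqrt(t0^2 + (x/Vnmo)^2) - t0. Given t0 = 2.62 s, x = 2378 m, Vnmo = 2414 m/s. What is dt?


x/Vnmo = 2378/2414 = 0.985087
(x/Vnmo)^2 = 0.970396
t0^2 = 6.8644
sqrt(6.8644 + 0.970396) = 2.799071
dt = 2.799071 - 2.62 = 0.179071

0.179071


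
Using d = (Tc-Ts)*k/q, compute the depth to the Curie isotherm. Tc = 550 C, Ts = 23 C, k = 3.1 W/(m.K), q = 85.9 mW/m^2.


T_Curie - T_surf = 550 - 23 = 527 C
Convert q to W/m^2: 85.9 mW/m^2 = 0.0859 W/m^2
d = 527 * 3.1 / 0.0859 = 19018.63 m

19018.63


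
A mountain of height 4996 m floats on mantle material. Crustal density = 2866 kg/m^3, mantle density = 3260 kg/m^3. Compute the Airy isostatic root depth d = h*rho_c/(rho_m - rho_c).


rho_m - rho_c = 3260 - 2866 = 394
d = 4996 * 2866 / 394
= 14318536 / 394
= 36341.46 m

36341.46


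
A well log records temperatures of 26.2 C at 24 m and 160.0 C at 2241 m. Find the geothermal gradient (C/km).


dT = 160.0 - 26.2 = 133.8 C
dz = 2241 - 24 = 2217 m
gradient = dT/dz * 1000 = 133.8/2217 * 1000 = 60.3518 C/km

60.3518


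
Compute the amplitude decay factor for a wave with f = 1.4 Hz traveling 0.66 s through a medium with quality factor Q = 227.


pi*f*t/Q = pi*1.4*0.66/227 = 0.012788
A/A0 = exp(-0.012788) = 0.987294

0.987294


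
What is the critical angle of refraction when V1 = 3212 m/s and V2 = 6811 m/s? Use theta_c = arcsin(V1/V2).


V1/V2 = 3212/6811 = 0.47159
theta_c = arcsin(0.47159) = 28.1376 degrees

28.1376
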